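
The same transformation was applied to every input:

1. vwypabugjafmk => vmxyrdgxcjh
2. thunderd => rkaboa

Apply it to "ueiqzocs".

Each output is the input with this applied: shift every letter 3 places backward in the alphabet (wrapping around), then delete the first 2 characters.
On "ueiqzocs": the first step gives "rbfnwlzp", and the second then gives "fnwlzp".
(Check on "thunderd": → "qerkaboa" → "rkaboa" ✓)

fnwlzp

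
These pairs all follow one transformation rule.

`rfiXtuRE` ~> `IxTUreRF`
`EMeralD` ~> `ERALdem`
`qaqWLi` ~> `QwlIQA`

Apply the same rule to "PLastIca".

ASTiCApl

The pattern: flip the case of every letter, then move the first 2 characters to the end (rotate left by 2).
On "PLastIca" that produces "ASTiCApl".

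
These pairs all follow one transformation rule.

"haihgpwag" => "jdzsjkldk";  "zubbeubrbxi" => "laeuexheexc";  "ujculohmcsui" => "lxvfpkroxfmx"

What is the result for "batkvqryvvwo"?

rzyybutynwde

The transformation: shift every letter 3 places forward in the alphabet (wrapping around), then reverse the string.
Working it through for "batkvqryvvwo": intermediate "edwnytubyyzr", final "rzyybutynwde".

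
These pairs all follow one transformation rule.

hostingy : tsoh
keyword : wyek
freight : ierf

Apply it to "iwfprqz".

pfwi

Rule — reverse the string, then keep only the last 4 characters.
Working it through for "iwfprqz": intermediate "zqrpfwi", final "pfwi".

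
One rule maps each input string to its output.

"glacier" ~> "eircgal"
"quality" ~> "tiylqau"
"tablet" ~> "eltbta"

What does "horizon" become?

The transformation: move the last 2 characters to the front (rotate right by 2), then take characters alternately from the front and the back (1st, last, 2nd, 2nd-last, ...).
Starting from "horizon": after the first operation, "onhoriz"; after the second, "oznihro".

oznihro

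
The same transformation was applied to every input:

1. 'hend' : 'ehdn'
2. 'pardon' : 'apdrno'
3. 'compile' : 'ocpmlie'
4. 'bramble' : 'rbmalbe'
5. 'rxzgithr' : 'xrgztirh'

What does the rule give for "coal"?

What's happening: swap each adjacent pair of characters (1↔2, 3↔4, ...).
On "coal" that produces "ocla".

ocla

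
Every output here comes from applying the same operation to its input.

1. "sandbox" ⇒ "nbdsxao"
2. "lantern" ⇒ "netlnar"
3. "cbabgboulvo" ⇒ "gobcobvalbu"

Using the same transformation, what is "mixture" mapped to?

What's happening: take characters alternately from the front and the back (1st, last, 2nd, 2nd-last, ...), then move the last 3 characters to the front (rotate right by 3).
On "mixture" that produces "xutmeir".

xutmeir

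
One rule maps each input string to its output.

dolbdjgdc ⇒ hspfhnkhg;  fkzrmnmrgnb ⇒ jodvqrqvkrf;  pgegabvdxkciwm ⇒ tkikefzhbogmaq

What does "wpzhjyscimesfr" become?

atdlncwgmqiwjv

The rule is to shift every letter 4 places forward in the alphabet (wrapping around).
"wpzhjyscimesfr" → "atdlncwgmqiwjv".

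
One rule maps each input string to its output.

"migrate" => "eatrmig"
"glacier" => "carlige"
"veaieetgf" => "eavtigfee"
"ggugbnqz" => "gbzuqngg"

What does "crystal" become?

The pattern: sort the characters into reverse alphabetical order, then move the last 2 characters to the front (rotate right by 2).
For "crystal", step one produces "ytsrlca"; step two turns that into "caytsrl".
(Check on "migrate": → "trmigea" → "eatrmig" ✓)

caytsrl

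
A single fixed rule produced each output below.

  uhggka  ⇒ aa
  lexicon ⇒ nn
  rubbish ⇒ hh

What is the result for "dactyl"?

ll

In each case the input is transformed by: double every character, then keep only the last 2 characters.
Starting from "dactyl": after the first operation, "ddaaccttyyll"; after the second, "ll".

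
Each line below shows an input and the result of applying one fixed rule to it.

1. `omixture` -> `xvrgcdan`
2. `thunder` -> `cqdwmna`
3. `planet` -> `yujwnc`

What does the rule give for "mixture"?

vrgcdan

Looking at the pairs, the operation is to shift every letter 9 places forward in the alphabet (wrapping around).
For "mixture" the result is "vrgcdan".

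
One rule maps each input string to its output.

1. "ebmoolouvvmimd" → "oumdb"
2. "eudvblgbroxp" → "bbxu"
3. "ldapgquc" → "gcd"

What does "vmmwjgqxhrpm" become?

jxpm

In each case the input is transformed by: keep one character in every 3, starting at position 2 (positions 2nd, 5th, 8th, ...), then move the first character to the end.
Working it through for "vmmwjgqxhrpm": intermediate "mjxp", final "jxpm".
(Check on "ldapgquc": → "dgc" → "gcd" ✓)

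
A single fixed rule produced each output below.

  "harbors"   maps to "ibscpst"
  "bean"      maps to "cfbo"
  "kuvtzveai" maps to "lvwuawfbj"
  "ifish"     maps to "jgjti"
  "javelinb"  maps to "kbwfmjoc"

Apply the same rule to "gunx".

Each output is the input with this applied: shift every letter 1 place forward in the alphabet (wrapping around).
"gunx" → "hvoy".

hvoy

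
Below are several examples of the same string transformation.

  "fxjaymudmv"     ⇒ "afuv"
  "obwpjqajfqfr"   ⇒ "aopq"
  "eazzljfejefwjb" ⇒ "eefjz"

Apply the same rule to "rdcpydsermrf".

Looking at the pairs, the operation is to keep one character in every 3, starting at position 1 (positions 1st, 4th, 7th, ...), then sort the characters into alphabetical order.
For "rdcpydsermrf", step one produces "rpsm"; step two turns that into "mprs".

mprs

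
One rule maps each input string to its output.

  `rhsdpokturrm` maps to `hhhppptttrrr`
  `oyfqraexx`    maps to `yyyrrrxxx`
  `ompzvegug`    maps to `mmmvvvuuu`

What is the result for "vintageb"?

The transformation: keep one character in every 3, starting at position 2 (positions 2nd, 5th, 8th, ...), then repeat every character 3 times.
On "vintageb": the first step gives "iab", and the second then gives "iiiaaabbb".

iiiaaabbb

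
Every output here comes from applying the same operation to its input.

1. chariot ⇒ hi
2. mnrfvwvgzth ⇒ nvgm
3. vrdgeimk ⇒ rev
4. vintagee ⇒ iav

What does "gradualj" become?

rug

Each output is the input with this applied: swap the first and last characters, then keep one character in every 3, starting at position 2 (positions 2nd, 5th, 8th, ...).
For "gradualj" the result is "rug".
(Check on "mnrfvwvgzth": → "hnrfvwvgztm" → "nvgm" ✓)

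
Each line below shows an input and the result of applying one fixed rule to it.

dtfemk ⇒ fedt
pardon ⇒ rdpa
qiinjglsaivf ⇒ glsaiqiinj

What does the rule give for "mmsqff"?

sqmm

The transformation: delete the last 2 characters, then swap the front and back halves of the string.
So "mmsqff" becomes "sqmm".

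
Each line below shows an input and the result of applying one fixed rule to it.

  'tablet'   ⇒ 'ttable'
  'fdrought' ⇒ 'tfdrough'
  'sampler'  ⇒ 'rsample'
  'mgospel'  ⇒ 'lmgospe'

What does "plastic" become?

The transformation: move the last character to the front.
"plastic" → "cplasti".

cplasti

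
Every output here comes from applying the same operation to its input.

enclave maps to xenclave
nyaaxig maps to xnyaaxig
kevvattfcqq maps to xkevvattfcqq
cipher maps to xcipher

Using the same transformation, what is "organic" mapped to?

xorganic

Each output is the input with this applied: prepend "x".
"organic" → "xorganic".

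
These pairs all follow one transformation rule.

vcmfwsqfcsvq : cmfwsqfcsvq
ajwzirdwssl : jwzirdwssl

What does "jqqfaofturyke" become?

Looking at the pairs, the operation is to delete the first character.
On "jqqfaofturyke" that produces "qqfaofturyke".

qqfaofturyke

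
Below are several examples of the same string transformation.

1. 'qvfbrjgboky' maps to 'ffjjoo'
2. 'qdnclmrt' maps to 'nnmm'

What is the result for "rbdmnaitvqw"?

ddaavv

What's happening: keep one character in every 3, starting at position 3 (positions 3rd, 6th, 9th, ...), then double every character.
Applying both steps to "rbdmnaitvqw": "dav", then "ddaavv".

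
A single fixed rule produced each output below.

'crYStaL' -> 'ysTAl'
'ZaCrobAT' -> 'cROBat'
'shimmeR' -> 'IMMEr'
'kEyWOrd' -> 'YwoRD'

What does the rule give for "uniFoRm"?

The pattern: flip the case of every letter, then delete the first 2 characters.
Applying both steps to "uniFoRm": "UNIfOrM", then "IfOrM".

IfOrM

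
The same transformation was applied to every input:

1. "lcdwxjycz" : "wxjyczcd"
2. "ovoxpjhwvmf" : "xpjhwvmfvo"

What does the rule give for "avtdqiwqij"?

dqiwqijvt

Rule — delete the first character, then move the first 2 characters to the end (rotate left by 2).
Applying both steps to "avtdqiwqij": "vtdqiwqij", then "dqiwqijvt".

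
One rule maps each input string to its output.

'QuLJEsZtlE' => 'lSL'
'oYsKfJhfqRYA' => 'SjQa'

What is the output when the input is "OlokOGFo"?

Og

Looking at the pairs, the operation is to keep one character in every 3, starting at position 3 (positions 3rd, 6th, 9th, ...), then flip the case of every letter.
For "OlokOGFo", step one produces "oG"; step two turns that into "Og".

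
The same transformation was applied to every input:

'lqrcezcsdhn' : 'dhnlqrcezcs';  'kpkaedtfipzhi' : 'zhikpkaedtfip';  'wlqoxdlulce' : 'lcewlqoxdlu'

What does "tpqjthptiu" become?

tiutpqjthp

In each case the input is transformed by: move the last 3 characters to the front (rotate right by 3).
For "tpqjthptiu" the result is "tiutpqjthp".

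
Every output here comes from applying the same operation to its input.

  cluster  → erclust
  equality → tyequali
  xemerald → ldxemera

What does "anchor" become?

oranch

Each output is the input with this applied: move the last 2 characters to the front (rotate right by 2).
So "anchor" becomes "oranch".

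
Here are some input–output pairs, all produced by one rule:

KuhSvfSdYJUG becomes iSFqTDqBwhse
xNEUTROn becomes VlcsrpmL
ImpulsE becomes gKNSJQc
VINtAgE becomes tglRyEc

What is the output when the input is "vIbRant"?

The pattern: flip the case of every letter, then shift every letter 2 places backward in the alphabet (wrapping around).
Applying that to "vIbRant" gives "TgZpYLR".

TgZpYLR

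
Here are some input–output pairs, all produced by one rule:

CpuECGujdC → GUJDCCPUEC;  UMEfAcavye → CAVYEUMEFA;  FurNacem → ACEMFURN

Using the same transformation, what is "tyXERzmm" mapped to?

RZMMTYXE

Each output is the input with this applied: swap the front and back halves of the string, then convert every letter to uppercase.
"tyXERzmm" → "RzmmtyXE" → "RZMMTYXE".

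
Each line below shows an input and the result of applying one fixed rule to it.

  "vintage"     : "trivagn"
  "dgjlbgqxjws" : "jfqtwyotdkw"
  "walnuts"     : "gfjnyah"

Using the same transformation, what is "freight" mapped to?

In each case the input is transformed by: move the last 2 characters to the front (rotate right by 2), then shift every letter 13 places forward in the alphabet (wrapping around) — i.e. ROT13.
For "freight", step one produces "htfreig"; step two turns that into "ugservt".

ugservt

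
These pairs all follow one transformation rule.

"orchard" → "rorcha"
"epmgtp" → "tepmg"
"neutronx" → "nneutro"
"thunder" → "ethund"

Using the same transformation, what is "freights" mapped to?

tfreigh

In each case the input is transformed by: delete the last character, then move the last character to the front.
For "freights", step one produces "freight"; step two turns that into "tfreigh".
(Check on "neutronx": → "neutron" → "nneutro" ✓)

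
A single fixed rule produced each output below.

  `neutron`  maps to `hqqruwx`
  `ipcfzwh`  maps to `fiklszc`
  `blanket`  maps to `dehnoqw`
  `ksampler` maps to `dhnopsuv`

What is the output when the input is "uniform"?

ilpqrux

The transformation: sort the characters into alphabetical order, then shift every letter 3 places forward in the alphabet (wrapping around).
"uniform" → "fimnoru" → "ilpqrux".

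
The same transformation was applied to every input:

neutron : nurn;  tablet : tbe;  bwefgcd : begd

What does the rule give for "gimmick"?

The transformation: keep every other character starting from the first (positions 1st, 3rd, 5th, ...).
Applying that to "gimmick" gives "gmik".

gmik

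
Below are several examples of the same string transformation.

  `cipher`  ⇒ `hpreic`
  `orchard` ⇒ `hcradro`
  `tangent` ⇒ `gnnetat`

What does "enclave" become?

lcvaene

Each output is the input with this applied: swap each adjacent pair of characters (1↔2, 3↔4, ...), then move the first 2 characters to the end (rotate left by 2).
Doing the same to "enclave": "lcvaene".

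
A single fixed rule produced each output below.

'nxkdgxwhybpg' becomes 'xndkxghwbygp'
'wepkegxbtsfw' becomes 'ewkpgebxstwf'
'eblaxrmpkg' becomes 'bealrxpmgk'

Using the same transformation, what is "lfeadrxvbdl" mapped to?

flaerdvxdbl

The transformation: swap each adjacent pair of characters (1↔2, 3↔4, ...).
Applying that to "lfeadrxvbdl" gives "flaerdvxdbl".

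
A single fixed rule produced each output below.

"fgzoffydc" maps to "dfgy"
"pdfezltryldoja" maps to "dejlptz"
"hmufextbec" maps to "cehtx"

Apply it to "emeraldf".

delr

Rule — sort the characters into alphabetical order, then keep every other character starting from the second (positions 2nd, 4th, 6th, ...).
Working it through for "emeraldf": intermediate "adeeflmr", final "delr".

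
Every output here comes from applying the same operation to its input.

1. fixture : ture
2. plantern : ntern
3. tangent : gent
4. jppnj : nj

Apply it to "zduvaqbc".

In each case the input is transformed by: delete the first 3 characters.
Doing the same to "zduvaqbc": "vaqbc".

vaqbc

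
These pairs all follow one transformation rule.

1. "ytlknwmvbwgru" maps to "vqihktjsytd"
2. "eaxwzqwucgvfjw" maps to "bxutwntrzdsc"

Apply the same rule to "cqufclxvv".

Rule — shift every letter 3 places backward in the alphabet (wrapping around), then delete the last 2 characters.
On "cqufclxvv": the first step gives "znrcziuss", and the second then gives "znrcziu".

znrcziu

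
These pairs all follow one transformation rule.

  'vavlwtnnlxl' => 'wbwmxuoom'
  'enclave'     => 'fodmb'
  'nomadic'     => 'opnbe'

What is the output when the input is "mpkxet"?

Each output is the input with this applied: delete the last 2 characters, then shift every letter 1 place forward in the alphabet (wrapping around).
On "mpkxet": the first step gives "mpkx", and the second then gives "nqly".

nqly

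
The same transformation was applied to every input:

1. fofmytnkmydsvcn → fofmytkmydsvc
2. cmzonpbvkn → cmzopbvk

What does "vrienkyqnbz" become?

Rule — remove every "n".
For "vrienkyqnbz" the result is "vriekyqbz".

vriekyqbz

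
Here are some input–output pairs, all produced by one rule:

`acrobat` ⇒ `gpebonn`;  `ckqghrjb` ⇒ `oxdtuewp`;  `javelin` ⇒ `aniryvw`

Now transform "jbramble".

roenzoyw

Each output is the input with this applied: swap the first and last characters, then shift every letter 13 places forward in the alphabet (wrapping around) — i.e. ROT13.
Applying both steps to "jbramble": "ebramblj", then "roenzoyw".
(Check on "ckqghrjb": → "bkqghrjc" → "oxdtuewp" ✓)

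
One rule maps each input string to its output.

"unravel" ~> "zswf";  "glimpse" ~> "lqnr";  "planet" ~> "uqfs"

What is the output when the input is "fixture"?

The transformation: shift every letter 5 places forward in the alphabet (wrapping around), then keep only the first 4 characters.
Working it through for "fixture": intermediate "kncyzwj", final "kncy".

kncy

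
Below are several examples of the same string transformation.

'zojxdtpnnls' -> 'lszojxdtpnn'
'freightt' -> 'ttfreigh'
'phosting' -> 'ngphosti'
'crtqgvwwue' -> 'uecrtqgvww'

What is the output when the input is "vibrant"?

Looking at the pairs, the operation is to move the last 2 characters to the front (rotate right by 2).
So "vibrant" becomes "ntvibra".

ntvibra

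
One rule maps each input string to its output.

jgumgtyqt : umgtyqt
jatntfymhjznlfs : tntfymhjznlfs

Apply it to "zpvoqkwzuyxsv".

The transformation: delete the first 2 characters.
For "zpvoqkwzuyxsv" the result is "voqkwzuyxsv".

voqkwzuyxsv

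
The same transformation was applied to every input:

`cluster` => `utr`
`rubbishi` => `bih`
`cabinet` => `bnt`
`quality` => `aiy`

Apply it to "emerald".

ead

In each case the input is transformed by: delete the first 2 characters, then keep every other character starting from the first (positions 1st, 3rd, 5th, ...).
For "emerald", step one produces "erald"; step two turns that into "ead".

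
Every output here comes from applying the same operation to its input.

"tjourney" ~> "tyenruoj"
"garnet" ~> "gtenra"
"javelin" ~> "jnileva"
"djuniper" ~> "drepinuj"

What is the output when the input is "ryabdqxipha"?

rahpixqdbay

Each output is the input with this applied: reverse the string, then move the last character to the front.
So "ryabdqxipha" becomes "rahpixqdbay".
(Check on "djuniper": → "repinujd" → "drepinuj" ✓)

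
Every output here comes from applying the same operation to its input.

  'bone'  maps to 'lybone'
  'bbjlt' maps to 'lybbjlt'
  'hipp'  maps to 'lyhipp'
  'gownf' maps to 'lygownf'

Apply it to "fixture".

The rule is to prepend "ly".
Applying that to "fixture" gives "lyfixture".

lyfixture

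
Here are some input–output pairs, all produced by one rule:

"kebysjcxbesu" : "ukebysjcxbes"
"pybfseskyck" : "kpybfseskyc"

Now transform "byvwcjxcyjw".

Looking at the pairs, the operation is to move the last character to the front.
Doing the same to "byvwcjxcyjw": "wbyvwcjxcyj".

wbyvwcjxcyj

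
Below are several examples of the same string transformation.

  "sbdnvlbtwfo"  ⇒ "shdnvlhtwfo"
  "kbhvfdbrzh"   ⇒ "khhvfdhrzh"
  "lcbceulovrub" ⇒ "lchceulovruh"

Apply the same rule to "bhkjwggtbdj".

The rule is to replace every "b" with "h".
Applying that to "bhkjwggtbdj" gives "hhkjwggthdj".

hhkjwggthdj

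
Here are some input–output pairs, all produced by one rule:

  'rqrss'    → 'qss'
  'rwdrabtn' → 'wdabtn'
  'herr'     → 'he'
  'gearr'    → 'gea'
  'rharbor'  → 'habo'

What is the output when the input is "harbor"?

Each output is the input with this applied: remove every "r".
On "harbor" that produces "habo".

habo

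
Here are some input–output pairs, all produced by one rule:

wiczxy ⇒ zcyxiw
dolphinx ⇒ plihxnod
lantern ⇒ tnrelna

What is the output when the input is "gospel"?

psleog

Each output is the input with this applied: move the first 2 characters to the end (rotate left by 2), then swap each adjacent pair of characters (1↔2, 3↔4, ...).
Working it through for "gospel": intermediate "spelgo", final "psleog".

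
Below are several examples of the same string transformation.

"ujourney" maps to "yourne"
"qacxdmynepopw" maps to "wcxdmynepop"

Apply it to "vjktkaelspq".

qktkaelsp

In each case the input is transformed by: delete the first 2 characters, then move the last character to the front.
For "vjktkaelspq", step one produces "ktkaelspq"; step two turns that into "qktkaelsp".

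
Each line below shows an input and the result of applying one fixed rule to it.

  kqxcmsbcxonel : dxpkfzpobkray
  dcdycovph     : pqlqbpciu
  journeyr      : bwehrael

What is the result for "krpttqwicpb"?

exgcdgvjcpo

What's happening: shift every letter 13 places forward in the alphabet (wrapping around) — i.e. ROT13, then swap each adjacent pair of characters (1↔2, 3↔4, ...).
For "krpttqwicpb", step one produces "xecggdjvpco"; step two turns that into "exgcdgvjcpo".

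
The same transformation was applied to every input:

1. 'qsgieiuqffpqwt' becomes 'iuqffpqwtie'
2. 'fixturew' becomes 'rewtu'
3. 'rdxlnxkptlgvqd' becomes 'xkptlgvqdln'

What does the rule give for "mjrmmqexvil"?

The transformation: delete the first 3 characters, then move the first 2 characters to the end (rotate left by 2).
"mjrmmqexvil" → "mmqexvil" → "qexvilmm".

qexvilmm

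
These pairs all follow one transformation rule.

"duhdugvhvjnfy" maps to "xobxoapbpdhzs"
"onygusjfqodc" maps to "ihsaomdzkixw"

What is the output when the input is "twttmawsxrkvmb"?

nqnnguqmrlepgv

Each output is the input with this applied: shift every letter 6 places backward in the alphabet (wrapping around).
On "twttmawsxrkvmb" that produces "nqnnguqmrlepgv".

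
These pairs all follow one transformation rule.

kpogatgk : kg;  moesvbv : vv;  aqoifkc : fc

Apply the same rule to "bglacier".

re

Rule — swap each adjacent pair of characters (1↔2, 3↔4, ...), then keep only the last 2 characters.
For "bglacier", step one produces "gbalicre"; step two turns that into "re".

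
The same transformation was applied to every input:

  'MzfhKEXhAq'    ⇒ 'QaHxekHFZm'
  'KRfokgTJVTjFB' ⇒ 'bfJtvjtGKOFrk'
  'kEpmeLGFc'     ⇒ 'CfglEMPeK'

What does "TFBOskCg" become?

Looking at the pairs, the operation is to reverse the string, then flip the case of every letter.
Applying both steps to "TFBOskCg": "gCksOBFT", then "GcKSobft".

GcKSobft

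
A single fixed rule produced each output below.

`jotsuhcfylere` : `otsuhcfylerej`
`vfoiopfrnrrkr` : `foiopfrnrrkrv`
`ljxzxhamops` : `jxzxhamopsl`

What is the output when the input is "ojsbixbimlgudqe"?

What's happening: move the first character to the end.
On "ojsbixbimlgudqe" that produces "jsbixbimlgudqeo".

jsbixbimlgudqeo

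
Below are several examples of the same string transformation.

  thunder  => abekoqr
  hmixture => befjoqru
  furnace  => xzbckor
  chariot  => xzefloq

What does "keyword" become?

abhlotv

In each case the input is transformed by: sort the characters into alphabetical order, then shift every letter 3 places backward in the alphabet (wrapping around).
Working it through for "keyword": intermediate "dekorwy", final "abhlotv".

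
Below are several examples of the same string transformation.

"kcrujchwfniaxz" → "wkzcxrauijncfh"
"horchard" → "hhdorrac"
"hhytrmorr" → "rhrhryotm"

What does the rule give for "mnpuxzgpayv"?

zmvnypaupxg

Each output is the input with this applied: take characters alternately from the front and the back (1st, last, 2nd, 2nd-last, ...), then move the last character to the front.
For "mnpuxzgpayv", step one produces "mvnypaupxgz"; step two turns that into "zmvnypaupxg".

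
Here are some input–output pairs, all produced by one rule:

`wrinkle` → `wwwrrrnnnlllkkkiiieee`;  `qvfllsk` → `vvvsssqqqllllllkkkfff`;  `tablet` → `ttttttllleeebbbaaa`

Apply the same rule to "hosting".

The pattern: sort the characters into reverse alphabetical order, then repeat every character 3 times.
For "hosting", step one produces "tsonihg"; step two turns that into "tttsssooonnniiihhhggg".

tttsssooonnniiihhhggg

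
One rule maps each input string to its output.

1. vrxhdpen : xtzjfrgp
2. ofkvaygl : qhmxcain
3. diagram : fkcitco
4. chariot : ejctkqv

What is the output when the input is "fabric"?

Each output is the input with this applied: shift every letter 2 places forward in the alphabet (wrapping around).
For "fabric" the result is "hcdtke".

hcdtke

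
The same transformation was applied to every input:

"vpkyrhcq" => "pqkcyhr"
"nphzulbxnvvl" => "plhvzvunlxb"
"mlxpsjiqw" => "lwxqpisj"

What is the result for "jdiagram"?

dmiaarg

The rule is to delete the first character, then take characters alternately from the front and the back (1st, last, 2nd, 2nd-last, ...).
On "jdiagram": the first step gives "diagram", and the second then gives "dmiaarg".
(Check on "vpkyrhcq": → "pkyrhcq" → "pqkcyhr" ✓)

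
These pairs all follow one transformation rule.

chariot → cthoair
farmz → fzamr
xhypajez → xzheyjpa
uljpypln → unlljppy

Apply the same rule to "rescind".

Each output is the input with this applied: take characters alternately from the front and the back (1st, last, 2nd, 2nd-last, ...).
"rescind" → "rdensic".

rdensic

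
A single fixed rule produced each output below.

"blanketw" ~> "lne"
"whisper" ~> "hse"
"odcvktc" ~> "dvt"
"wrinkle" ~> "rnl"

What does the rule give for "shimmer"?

Looking at the pairs, the operation is to delete the last character, then keep every other character starting from the second (positions 2nd, 4th, 6th, ...).
Applying both steps to "shimmer": "shimme", then "hme".

hme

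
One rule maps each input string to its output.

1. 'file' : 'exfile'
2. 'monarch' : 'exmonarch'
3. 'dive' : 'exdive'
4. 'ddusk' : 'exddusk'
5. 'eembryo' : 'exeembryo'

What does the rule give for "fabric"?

exfabric

Looking at the pairs, the operation is to prepend "ex".
"fabric" → "exfabric".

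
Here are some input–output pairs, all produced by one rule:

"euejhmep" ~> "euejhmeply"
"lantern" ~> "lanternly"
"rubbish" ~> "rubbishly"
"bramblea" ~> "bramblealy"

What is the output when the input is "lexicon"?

lexiconly

The rule is to append "ly".
So "lexicon" becomes "lexiconly".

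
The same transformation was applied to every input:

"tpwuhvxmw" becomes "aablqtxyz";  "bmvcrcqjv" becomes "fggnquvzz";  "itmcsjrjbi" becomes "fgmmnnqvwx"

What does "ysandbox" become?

bcefhrsw

Each output is the input with this applied: shift every letter 4 places forward in the alphabet (wrapping around), then sort the characters into alphabetical order.
Applying both steps to "ysandbox": "cwerhfsb", then "bcefhrsw".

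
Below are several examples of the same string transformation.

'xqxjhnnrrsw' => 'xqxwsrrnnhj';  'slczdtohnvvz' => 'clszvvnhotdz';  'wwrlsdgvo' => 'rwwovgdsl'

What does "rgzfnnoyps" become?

zgrspyonnf

The transformation: move the first 3 characters to the end (rotate left by 3), then reverse the string.
Doing the same to "rgzfnnoyps": "zgrspyonnf".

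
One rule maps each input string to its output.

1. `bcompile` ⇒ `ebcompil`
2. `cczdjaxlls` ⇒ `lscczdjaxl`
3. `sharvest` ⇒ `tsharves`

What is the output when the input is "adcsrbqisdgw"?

dgwadcsrbqis

Looking at the pairs, the operation is to swap the front and back halves of the string, then move the first 3 characters to the end (rotate left by 3).
"adcsrbqisdgw" → "dgwadcsrbqis".
(Check on "sharvest": → "vestshar" → "tsharves" ✓)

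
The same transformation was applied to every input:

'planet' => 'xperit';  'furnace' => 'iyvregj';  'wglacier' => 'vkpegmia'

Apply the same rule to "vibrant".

The transformation: shift every letter 4 places forward in the alphabet (wrapping around), then swap the first and last characters.
Applying both steps to "vibrant": "zmfverx", then "xmfverz".

xmfverz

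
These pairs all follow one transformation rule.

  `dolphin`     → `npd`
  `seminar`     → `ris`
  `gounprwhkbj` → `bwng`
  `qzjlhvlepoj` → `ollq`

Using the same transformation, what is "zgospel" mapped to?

Each output is the input with this applied: keep one character in every 3, starting at position 1 (positions 1st, 4th, 7th, ...), then reverse the string.
Doing the same to "zgospel": "lsz".
(Check on "gounprwhkbj": → "gnwb" → "bwng" ✓)

lsz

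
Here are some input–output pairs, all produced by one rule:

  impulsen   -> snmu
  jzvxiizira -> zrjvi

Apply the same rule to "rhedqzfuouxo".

Rule — swap the front and back halves of the string, then keep every other character starting from the second (positions 2nd, 4th, 6th, ...).
Starting from "rhedqzfuouxo": after the first operation, "fuouxorhedqz"; after the second, "uuohdz".

uuohdz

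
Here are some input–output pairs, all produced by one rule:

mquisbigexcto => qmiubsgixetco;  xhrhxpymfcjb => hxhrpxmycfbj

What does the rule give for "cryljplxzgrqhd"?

rclypjxlgzqrdh

Rule — swap each adjacent pair of characters (1↔2, 3↔4, ...).
Doing the same to "cryljplxzgrqhd": "rclypjxlgzqrdh".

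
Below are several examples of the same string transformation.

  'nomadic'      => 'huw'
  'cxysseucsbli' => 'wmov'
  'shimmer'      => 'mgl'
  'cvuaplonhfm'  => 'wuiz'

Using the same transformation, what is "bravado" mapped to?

vpi

The transformation: keep one character in every 3, starting at position 1 (positions 1st, 4th, 7th, ...), then shift every letter 6 places backward in the alphabet (wrapping around).
Working it through for "bravado": intermediate "bvo", final "vpi".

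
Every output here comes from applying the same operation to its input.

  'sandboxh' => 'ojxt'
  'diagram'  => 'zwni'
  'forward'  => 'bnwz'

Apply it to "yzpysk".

In each case the input is transformed by: shift every letter 4 places backward in the alphabet (wrapping around), then keep every other character starting from the first (positions 1st, 3rd, 5th, ...).
For "yzpysk", step one produces "uvluog"; step two turns that into "ulo".

ulo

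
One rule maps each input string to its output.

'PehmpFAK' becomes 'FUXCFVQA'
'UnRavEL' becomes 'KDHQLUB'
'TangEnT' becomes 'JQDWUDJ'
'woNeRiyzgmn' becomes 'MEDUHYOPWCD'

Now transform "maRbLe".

CQHRBU

In each case the input is transformed by: shift every letter 10 places backward in the alphabet (wrapping around), then convert every letter to uppercase.
Starting from "maRbLe": after the first operation, "cqHrBu"; after the second, "CQHRBU".
(Check on "UnRavEL": → "KdHqlUB" → "KDHQLUB" ✓)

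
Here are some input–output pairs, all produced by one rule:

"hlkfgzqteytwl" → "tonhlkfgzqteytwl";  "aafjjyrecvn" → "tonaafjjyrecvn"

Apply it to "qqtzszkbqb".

Looking at the pairs, the operation is to prepend "ton".
Doing the same to "qqtzszkbqb": "tonqqtzszkbqb".

tonqqtzszkbqb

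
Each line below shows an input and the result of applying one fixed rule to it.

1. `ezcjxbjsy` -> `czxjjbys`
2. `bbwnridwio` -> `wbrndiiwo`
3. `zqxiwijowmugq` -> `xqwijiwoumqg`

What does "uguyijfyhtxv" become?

Each output is the input with this applied: delete the first character, then swap each adjacent pair of characters (1↔2, 3↔4, ...).
On "uguyijfyhtxv": the first step gives "guyijfyhtxv", and the second then gives "ugiyfjhyxtv".

ugiyfjhyxtv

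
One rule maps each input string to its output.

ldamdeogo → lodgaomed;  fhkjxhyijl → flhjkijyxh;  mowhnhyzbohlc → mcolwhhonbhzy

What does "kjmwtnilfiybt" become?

ktjbmywitfnli

In each case the input is transformed by: take characters alternately from the front and the back (1st, last, 2nd, 2nd-last, ...).
So "kjmwtnilfiybt" becomes "ktjbmywitfnli".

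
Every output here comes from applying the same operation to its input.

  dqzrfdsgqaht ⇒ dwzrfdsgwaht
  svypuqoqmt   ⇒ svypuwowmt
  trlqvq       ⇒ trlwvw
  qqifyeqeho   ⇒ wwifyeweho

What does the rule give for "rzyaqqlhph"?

Rule — replace every "q" with "w".
"rzyaqqlhph" → "rzyawwlhph".

rzyawwlhph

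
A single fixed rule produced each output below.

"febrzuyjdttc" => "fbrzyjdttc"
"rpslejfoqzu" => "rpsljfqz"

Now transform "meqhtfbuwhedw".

Rule — remove every vowel.
On "meqhtfbuwhedw" that produces "mqhtfbwhdw".

mqhtfbwhdw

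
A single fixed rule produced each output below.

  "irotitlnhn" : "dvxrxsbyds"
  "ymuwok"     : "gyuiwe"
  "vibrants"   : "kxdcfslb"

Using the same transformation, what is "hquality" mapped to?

Looking at the pairs, the operation is to swap the front and back halves of the string, then shift every letter 10 places forward in the alphabet (wrapping around).
On "hquality" that produces "vsdiraek".

vsdiraek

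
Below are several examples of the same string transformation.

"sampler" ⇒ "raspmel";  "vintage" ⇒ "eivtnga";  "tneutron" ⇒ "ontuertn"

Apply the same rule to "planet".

elpnat

The rule is to swap each adjacent pair of characters (1↔2, 3↔4, ...), then move the last character to the front.
For "planet", step one produces "lpnate"; step two turns that into "elpnat".
(Check on "sampler": → "aspmelr" → "raspmel" ✓)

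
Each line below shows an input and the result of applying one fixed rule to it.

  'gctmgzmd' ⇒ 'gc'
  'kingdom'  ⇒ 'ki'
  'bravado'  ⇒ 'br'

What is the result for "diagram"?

Looking at the pairs, the operation is to keep only the first 2 characters.
On "diagram" that produces "di".

di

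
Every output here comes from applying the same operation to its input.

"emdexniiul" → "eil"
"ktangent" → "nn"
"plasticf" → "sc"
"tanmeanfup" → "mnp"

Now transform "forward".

Rule — move the first character to the end, then keep one character in every 3, starting at position 3 (positions 3rd, 6th, 9th, ...).
Starting from "forward": after the first operation, "orwardf"; after the second, "wd".
(Check on "tanmeanfup": → "anmeanfupt" → "mnp" ✓)

wd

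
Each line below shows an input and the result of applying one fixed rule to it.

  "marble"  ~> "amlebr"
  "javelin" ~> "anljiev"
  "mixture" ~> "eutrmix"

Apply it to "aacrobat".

The pattern: sort the characters into reverse alphabetical order, then swap the first and last characters.
Starting from "aacrobat": after the first operation, "trocbaaa"; after the second, "arocbaat".

arocbaat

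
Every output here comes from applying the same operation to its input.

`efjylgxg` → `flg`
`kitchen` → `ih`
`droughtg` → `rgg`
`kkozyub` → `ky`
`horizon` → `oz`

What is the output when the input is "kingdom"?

id

In each case the input is transformed by: keep one character in every 3, starting at position 2 (positions 2nd, 5th, 8th, ...).
Doing the same to "kingdom": "id".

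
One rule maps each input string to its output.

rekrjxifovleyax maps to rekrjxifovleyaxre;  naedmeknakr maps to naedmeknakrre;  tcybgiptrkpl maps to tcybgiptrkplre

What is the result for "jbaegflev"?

What's happening: append "re".
Doing the same to "jbaegflev": "jbaegflevre".

jbaegflevre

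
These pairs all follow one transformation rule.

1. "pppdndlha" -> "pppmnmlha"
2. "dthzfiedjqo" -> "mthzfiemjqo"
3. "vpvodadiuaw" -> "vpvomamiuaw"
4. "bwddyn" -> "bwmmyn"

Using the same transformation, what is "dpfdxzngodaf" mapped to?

mpfmxzngomaf

In each case the input is transformed by: replace every "d" with "m".
Applying that to "dpfdxzngodaf" gives "mpfmxzngomaf".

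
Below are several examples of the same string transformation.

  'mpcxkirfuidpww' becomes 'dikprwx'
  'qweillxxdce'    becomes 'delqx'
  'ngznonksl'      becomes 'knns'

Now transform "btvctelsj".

cjst

Each output is the input with this applied: sort the characters into alphabetical order, then keep every other character starting from the second (positions 2nd, 4th, 6th, ...).
For "btvctelsj", step one produces "bcejlsttv"; step two turns that into "cjst".
(Check on "ngznonksl": → "gklnnnosz" → "knns" ✓)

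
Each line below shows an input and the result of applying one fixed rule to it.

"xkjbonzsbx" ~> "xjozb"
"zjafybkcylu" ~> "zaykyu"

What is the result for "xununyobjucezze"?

Rule — keep every other character starting from the first (positions 1st, 3rd, 5th, ...).
For "xununyobjucezze" the result is "xnnojcze".

xnnojcze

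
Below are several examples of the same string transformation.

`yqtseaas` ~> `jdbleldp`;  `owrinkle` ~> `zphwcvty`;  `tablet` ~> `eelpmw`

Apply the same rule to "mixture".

Rule — shift every letter 11 places forward in the alphabet (wrapping around), then take characters alternately from the front and the back (1st, last, 2nd, 2nd-last, ...).
"mixture" → "xtiefcp" → "xptcife".

xptcife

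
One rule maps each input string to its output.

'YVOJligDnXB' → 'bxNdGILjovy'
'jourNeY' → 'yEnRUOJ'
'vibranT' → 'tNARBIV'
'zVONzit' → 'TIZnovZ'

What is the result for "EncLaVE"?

evAlCNe

In each case the input is transformed by: reverse the string, then flip the case of every letter.
On "EncLaVE": the first step gives "EVaLcnE", and the second then gives "evAlCNe".
(Check on "YVOJligDnXB": → "BXnDgilJOVY" → "bxNdGILjovy" ✓)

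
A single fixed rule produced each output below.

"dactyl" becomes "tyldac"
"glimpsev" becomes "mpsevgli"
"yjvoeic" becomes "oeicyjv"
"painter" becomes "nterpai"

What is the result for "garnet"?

The transformation: move the first 3 characters to the end (rotate left by 3).
Applying that to "garnet" gives "netgar".

netgar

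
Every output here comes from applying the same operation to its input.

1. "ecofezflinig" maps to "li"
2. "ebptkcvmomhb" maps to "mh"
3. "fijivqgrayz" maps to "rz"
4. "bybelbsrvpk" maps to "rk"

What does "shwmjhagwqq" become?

gq

The rule is to keep one character in every 3, starting at position 2 (positions 2nd, 5th, 8th, ...), then delete the first 2 characters.
Working it through for "shwmjhagwqq": intermediate "hjgq", final "gq".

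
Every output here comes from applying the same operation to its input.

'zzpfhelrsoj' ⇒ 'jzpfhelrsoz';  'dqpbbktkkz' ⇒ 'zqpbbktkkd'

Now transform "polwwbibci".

iolwwbibcp

Looking at the pairs, the operation is to swap the first and last characters.
Applying that to "polwwbibci" gives "iolwwbibcp".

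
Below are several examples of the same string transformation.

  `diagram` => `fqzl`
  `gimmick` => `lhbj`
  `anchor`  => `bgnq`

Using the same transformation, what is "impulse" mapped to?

tkrd

In each case the input is transformed by: shift every letter 1 place backward in the alphabet (wrapping around), then keep only the last 4 characters.
Starting from "impulse": after the first operation, "hlotkrd"; after the second, "tkrd".
(Check on "diagram": → "chzfqzl" → "fqzl" ✓)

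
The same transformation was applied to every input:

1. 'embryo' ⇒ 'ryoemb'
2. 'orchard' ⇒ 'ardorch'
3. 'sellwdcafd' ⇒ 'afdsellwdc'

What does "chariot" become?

iotchar

Looking at the pairs, the operation is to move the last 3 characters to the front (rotate right by 3).
So "chariot" becomes "iotchar".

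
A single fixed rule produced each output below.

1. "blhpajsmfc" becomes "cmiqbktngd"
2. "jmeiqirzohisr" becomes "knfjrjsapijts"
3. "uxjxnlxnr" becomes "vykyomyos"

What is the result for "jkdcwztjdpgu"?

The transformation: shift every letter 1 place forward in the alphabet (wrapping around).
"jkdcwztjdpgu" → "kledxaukeqhv".

kledxaukeqhv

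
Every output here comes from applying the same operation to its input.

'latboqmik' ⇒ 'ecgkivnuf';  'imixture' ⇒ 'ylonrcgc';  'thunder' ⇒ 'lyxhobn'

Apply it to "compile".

What's happening: shift every letter 6 places backward in the alphabet (wrapping around), then reverse the string.
Applying both steps to "compile": "wigjcfy", then "yfcjgiw".

yfcjgiw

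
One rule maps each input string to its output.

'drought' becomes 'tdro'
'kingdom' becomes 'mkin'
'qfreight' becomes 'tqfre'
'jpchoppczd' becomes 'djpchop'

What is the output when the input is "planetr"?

The transformation: move the last character to the front, then delete the last 3 characters.
Starting from "planetr": after the first operation, "rplanet"; after the second, "rpla".

rpla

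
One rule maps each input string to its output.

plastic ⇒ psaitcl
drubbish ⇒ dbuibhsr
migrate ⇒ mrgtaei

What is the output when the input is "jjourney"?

juonryej

Each output is the input with this applied: swap each adjacent pair of characters (1↔2, 3↔4, ...), then move the first character to the end.
For "jjourney" the result is "juonryej".
(Check on "plastic": → "lpsaitc" → "psaitcl" ✓)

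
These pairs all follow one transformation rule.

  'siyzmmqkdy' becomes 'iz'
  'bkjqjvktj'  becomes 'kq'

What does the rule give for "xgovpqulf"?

Rule — keep every other character starting from the second (positions 2nd, 4th, 6th, ...), then keep only the first 2 characters.
On "xgovpqulf": the first step gives "gvql", and the second then gives "gv".
(Check on "siyzmmqkdy": → "izmky" → "iz" ✓)

gv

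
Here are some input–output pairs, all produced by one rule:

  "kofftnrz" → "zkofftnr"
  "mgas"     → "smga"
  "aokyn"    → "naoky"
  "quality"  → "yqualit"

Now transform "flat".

tfla

Each output is the input with this applied: move the last character to the front.
For "flat" the result is "tfla".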